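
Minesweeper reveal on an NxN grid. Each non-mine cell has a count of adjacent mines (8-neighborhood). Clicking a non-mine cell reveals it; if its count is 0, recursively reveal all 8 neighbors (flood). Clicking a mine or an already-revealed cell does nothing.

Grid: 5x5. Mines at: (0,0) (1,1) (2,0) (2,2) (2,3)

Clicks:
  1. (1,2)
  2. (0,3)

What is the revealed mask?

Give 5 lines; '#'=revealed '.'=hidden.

Answer: ..###
..###
.....
.....
.....

Derivation:
Click 1 (1,2) count=3: revealed 1 new [(1,2)] -> total=1
Click 2 (0,3) count=0: revealed 5 new [(0,2) (0,3) (0,4) (1,3) (1,4)] -> total=6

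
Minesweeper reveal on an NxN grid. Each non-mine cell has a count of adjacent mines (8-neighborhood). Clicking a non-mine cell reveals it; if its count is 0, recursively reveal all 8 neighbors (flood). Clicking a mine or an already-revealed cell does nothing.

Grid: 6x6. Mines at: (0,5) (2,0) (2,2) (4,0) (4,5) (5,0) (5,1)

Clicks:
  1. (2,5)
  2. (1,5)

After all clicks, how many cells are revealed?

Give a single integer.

Answer: 9

Derivation:
Click 1 (2,5) count=0: revealed 9 new [(1,3) (1,4) (1,5) (2,3) (2,4) (2,5) (3,3) (3,4) (3,5)] -> total=9
Click 2 (1,5) count=1: revealed 0 new [(none)] -> total=9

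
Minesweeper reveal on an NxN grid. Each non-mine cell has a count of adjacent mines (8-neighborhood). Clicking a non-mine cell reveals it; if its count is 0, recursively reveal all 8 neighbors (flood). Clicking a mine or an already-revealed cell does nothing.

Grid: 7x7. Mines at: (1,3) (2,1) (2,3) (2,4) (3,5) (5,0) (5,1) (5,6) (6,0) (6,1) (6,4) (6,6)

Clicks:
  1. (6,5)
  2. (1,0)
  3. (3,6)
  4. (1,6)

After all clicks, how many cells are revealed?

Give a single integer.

Answer: 11

Derivation:
Click 1 (6,5) count=3: revealed 1 new [(6,5)] -> total=1
Click 2 (1,0) count=1: revealed 1 new [(1,0)] -> total=2
Click 3 (3,6) count=1: revealed 1 new [(3,6)] -> total=3
Click 4 (1,6) count=0: revealed 8 new [(0,4) (0,5) (0,6) (1,4) (1,5) (1,6) (2,5) (2,6)] -> total=11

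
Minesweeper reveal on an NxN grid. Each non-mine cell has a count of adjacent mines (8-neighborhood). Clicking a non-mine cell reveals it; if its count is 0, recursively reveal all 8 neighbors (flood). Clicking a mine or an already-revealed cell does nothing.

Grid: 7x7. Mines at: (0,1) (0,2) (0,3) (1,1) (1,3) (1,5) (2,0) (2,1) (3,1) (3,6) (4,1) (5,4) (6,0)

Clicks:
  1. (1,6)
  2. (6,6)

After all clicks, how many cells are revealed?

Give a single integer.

Answer: 7

Derivation:
Click 1 (1,6) count=1: revealed 1 new [(1,6)] -> total=1
Click 2 (6,6) count=0: revealed 6 new [(4,5) (4,6) (5,5) (5,6) (6,5) (6,6)] -> total=7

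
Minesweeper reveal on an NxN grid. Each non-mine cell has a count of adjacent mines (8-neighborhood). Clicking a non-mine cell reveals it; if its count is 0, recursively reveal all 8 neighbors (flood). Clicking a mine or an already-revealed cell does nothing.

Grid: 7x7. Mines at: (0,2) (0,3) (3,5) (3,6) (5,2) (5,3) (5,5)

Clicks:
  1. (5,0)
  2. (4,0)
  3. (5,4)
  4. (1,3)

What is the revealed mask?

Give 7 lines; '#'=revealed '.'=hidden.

Click 1 (5,0) count=0: revealed 26 new [(0,0) (0,1) (1,0) (1,1) (1,2) (1,3) (1,4) (2,0) (2,1) (2,2) (2,3) (2,4) (3,0) (3,1) (3,2) (3,3) (3,4) (4,0) (4,1) (4,2) (4,3) (4,4) (5,0) (5,1) (6,0) (6,1)] -> total=26
Click 2 (4,0) count=0: revealed 0 new [(none)] -> total=26
Click 3 (5,4) count=2: revealed 1 new [(5,4)] -> total=27
Click 4 (1,3) count=2: revealed 0 new [(none)] -> total=27

Answer: ##.....
#####..
#####..
#####..
#####..
##..#..
##.....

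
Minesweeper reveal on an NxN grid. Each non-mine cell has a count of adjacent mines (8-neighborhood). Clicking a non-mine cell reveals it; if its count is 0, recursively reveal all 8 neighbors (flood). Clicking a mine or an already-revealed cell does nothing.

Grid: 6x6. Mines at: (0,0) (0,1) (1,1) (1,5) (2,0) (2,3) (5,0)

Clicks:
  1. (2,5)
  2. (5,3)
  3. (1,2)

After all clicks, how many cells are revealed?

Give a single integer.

Click 1 (2,5) count=1: revealed 1 new [(2,5)] -> total=1
Click 2 (5,3) count=0: revealed 16 new [(2,4) (3,1) (3,2) (3,3) (3,4) (3,5) (4,1) (4,2) (4,3) (4,4) (4,5) (5,1) (5,2) (5,3) (5,4) (5,5)] -> total=17
Click 3 (1,2) count=3: revealed 1 new [(1,2)] -> total=18

Answer: 18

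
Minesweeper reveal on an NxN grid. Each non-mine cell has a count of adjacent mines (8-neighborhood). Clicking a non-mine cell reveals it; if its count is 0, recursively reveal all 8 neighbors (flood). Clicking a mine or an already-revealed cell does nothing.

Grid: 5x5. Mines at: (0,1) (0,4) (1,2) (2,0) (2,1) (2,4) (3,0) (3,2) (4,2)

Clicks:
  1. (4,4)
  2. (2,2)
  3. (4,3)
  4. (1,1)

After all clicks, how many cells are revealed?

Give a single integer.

Click 1 (4,4) count=0: revealed 4 new [(3,3) (3,4) (4,3) (4,4)] -> total=4
Click 2 (2,2) count=3: revealed 1 new [(2,2)] -> total=5
Click 3 (4,3) count=2: revealed 0 new [(none)] -> total=5
Click 4 (1,1) count=4: revealed 1 new [(1,1)] -> total=6

Answer: 6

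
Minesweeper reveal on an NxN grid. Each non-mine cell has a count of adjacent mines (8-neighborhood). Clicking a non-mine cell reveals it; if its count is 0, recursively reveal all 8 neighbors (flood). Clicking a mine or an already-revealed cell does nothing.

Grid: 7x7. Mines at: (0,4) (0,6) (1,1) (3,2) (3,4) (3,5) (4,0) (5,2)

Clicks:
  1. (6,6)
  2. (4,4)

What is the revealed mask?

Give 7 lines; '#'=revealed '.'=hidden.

Answer: .......
.......
.......
.......
...####
...####
...####

Derivation:
Click 1 (6,6) count=0: revealed 12 new [(4,3) (4,4) (4,5) (4,6) (5,3) (5,4) (5,5) (5,6) (6,3) (6,4) (6,5) (6,6)] -> total=12
Click 2 (4,4) count=2: revealed 0 new [(none)] -> total=12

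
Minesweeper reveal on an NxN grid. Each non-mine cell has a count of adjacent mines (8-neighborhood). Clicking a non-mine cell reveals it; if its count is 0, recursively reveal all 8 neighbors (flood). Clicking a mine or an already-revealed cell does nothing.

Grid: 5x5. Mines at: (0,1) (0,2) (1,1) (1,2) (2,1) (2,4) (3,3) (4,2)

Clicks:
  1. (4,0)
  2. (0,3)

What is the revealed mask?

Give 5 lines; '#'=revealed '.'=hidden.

Click 1 (4,0) count=0: revealed 4 new [(3,0) (3,1) (4,0) (4,1)] -> total=4
Click 2 (0,3) count=2: revealed 1 new [(0,3)] -> total=5

Answer: ...#.
.....
.....
##...
##...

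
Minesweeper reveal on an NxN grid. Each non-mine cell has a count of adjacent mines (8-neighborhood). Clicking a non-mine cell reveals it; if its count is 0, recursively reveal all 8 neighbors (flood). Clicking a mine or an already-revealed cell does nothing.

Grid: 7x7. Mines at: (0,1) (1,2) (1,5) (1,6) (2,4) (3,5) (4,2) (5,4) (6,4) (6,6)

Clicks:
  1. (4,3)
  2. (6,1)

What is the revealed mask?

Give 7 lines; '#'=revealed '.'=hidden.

Click 1 (4,3) count=2: revealed 1 new [(4,3)] -> total=1
Click 2 (6,1) count=0: revealed 16 new [(1,0) (1,1) (2,0) (2,1) (3,0) (3,1) (4,0) (4,1) (5,0) (5,1) (5,2) (5,3) (6,0) (6,1) (6,2) (6,3)] -> total=17

Answer: .......
##.....
##.....
##.....
##.#...
####...
####...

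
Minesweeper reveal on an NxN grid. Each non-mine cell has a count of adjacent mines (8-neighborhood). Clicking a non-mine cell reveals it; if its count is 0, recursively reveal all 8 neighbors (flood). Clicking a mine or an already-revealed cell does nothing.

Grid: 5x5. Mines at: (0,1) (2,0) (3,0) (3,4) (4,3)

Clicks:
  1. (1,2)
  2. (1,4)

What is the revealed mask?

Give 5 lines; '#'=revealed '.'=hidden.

Answer: ..###
.####
.####
.###.
.....

Derivation:
Click 1 (1,2) count=1: revealed 1 new [(1,2)] -> total=1
Click 2 (1,4) count=0: revealed 13 new [(0,2) (0,3) (0,4) (1,1) (1,3) (1,4) (2,1) (2,2) (2,3) (2,4) (3,1) (3,2) (3,3)] -> total=14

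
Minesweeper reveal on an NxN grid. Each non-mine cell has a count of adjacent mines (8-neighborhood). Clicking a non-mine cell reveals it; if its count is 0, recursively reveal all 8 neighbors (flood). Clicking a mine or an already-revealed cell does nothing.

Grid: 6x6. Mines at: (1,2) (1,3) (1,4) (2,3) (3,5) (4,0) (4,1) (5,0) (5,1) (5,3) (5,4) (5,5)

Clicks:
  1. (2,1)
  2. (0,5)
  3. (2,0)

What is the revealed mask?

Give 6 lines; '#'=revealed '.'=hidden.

Answer: ##...#
##....
##....
##....
......
......

Derivation:
Click 1 (2,1) count=1: revealed 1 new [(2,1)] -> total=1
Click 2 (0,5) count=1: revealed 1 new [(0,5)] -> total=2
Click 3 (2,0) count=0: revealed 7 new [(0,0) (0,1) (1,0) (1,1) (2,0) (3,0) (3,1)] -> total=9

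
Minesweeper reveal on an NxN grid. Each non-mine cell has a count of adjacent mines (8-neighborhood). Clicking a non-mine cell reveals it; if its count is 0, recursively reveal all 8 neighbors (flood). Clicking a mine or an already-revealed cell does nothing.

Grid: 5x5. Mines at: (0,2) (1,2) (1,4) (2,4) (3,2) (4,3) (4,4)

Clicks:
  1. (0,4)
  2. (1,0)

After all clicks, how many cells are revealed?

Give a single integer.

Answer: 11

Derivation:
Click 1 (0,4) count=1: revealed 1 new [(0,4)] -> total=1
Click 2 (1,0) count=0: revealed 10 new [(0,0) (0,1) (1,0) (1,1) (2,0) (2,1) (3,0) (3,1) (4,0) (4,1)] -> total=11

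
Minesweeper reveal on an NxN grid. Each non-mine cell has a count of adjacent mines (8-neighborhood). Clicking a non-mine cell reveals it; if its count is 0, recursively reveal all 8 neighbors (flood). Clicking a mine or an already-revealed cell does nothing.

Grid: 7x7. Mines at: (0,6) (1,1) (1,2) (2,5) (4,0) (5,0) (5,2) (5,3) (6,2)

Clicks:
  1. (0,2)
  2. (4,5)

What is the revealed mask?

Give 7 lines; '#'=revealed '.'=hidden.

Click 1 (0,2) count=2: revealed 1 new [(0,2)] -> total=1
Click 2 (4,5) count=0: revealed 12 new [(3,4) (3,5) (3,6) (4,4) (4,5) (4,6) (5,4) (5,5) (5,6) (6,4) (6,5) (6,6)] -> total=13

Answer: ..#....
.......
.......
....###
....###
....###
....###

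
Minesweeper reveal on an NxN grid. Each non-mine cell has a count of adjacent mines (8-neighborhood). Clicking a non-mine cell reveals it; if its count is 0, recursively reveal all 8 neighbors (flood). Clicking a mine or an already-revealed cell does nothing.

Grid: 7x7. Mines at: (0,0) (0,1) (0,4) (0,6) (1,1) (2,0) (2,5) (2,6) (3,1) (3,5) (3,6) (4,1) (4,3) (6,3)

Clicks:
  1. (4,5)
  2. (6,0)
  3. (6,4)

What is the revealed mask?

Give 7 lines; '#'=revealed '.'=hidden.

Answer: .......
.......
.......
.......
.....#.
###....
###.#..

Derivation:
Click 1 (4,5) count=2: revealed 1 new [(4,5)] -> total=1
Click 2 (6,0) count=0: revealed 6 new [(5,0) (5,1) (5,2) (6,0) (6,1) (6,2)] -> total=7
Click 3 (6,4) count=1: revealed 1 new [(6,4)] -> total=8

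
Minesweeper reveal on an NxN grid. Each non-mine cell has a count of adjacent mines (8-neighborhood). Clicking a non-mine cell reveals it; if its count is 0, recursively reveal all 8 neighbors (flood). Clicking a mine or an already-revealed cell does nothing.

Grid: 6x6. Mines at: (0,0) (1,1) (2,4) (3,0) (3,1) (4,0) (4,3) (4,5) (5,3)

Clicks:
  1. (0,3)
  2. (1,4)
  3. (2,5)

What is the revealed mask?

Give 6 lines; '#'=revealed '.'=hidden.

Answer: ..####
..####
.....#
......
......
......

Derivation:
Click 1 (0,3) count=0: revealed 8 new [(0,2) (0,3) (0,4) (0,5) (1,2) (1,3) (1,4) (1,5)] -> total=8
Click 2 (1,4) count=1: revealed 0 new [(none)] -> total=8
Click 3 (2,5) count=1: revealed 1 new [(2,5)] -> total=9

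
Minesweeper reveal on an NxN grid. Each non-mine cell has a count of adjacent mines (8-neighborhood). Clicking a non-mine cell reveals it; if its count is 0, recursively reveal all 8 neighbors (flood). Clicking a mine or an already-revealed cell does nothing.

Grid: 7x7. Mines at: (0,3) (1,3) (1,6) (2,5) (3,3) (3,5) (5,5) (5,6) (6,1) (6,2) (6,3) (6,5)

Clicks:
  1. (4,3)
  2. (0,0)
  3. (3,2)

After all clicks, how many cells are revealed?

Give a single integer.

Answer: 19

Derivation:
Click 1 (4,3) count=1: revealed 1 new [(4,3)] -> total=1
Click 2 (0,0) count=0: revealed 18 new [(0,0) (0,1) (0,2) (1,0) (1,1) (1,2) (2,0) (2,1) (2,2) (3,0) (3,1) (3,2) (4,0) (4,1) (4,2) (5,0) (5,1) (5,2)] -> total=19
Click 3 (3,2) count=1: revealed 0 new [(none)] -> total=19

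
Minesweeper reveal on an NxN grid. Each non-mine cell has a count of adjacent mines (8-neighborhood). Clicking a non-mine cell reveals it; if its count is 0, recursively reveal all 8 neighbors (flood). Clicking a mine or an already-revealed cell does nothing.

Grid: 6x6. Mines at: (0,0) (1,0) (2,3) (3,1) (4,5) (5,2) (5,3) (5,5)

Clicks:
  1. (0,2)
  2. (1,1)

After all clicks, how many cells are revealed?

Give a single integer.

Click 1 (0,2) count=0: revealed 14 new [(0,1) (0,2) (0,3) (0,4) (0,5) (1,1) (1,2) (1,3) (1,4) (1,5) (2,4) (2,5) (3,4) (3,5)] -> total=14
Click 2 (1,1) count=2: revealed 0 new [(none)] -> total=14

Answer: 14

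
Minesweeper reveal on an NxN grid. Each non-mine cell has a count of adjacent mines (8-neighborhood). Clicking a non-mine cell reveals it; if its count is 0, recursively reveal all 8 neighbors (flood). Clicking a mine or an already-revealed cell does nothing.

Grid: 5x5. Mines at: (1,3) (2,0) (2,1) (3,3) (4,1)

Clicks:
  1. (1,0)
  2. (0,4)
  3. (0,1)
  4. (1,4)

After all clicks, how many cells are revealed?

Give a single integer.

Click 1 (1,0) count=2: revealed 1 new [(1,0)] -> total=1
Click 2 (0,4) count=1: revealed 1 new [(0,4)] -> total=2
Click 3 (0,1) count=0: revealed 5 new [(0,0) (0,1) (0,2) (1,1) (1,2)] -> total=7
Click 4 (1,4) count=1: revealed 1 new [(1,4)] -> total=8

Answer: 8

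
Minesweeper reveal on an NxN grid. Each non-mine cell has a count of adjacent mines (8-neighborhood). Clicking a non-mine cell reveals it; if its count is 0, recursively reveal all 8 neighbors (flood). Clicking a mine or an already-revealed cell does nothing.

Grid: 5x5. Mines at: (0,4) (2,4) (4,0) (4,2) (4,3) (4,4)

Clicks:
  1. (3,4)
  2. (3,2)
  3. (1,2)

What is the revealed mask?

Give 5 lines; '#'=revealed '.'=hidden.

Click 1 (3,4) count=3: revealed 1 new [(3,4)] -> total=1
Click 2 (3,2) count=2: revealed 1 new [(3,2)] -> total=2
Click 3 (1,2) count=0: revealed 15 new [(0,0) (0,1) (0,2) (0,3) (1,0) (1,1) (1,2) (1,3) (2,0) (2,1) (2,2) (2,3) (3,0) (3,1) (3,3)] -> total=17

Answer: ####.
####.
####.
#####
.....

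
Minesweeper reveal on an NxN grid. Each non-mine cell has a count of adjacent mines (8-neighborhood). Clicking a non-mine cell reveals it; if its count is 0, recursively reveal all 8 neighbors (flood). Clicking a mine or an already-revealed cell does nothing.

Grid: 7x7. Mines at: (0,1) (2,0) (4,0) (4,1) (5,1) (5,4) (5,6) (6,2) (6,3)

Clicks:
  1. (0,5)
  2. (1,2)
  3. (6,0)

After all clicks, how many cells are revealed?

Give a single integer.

Answer: 29

Derivation:
Click 1 (0,5) count=0: revealed 28 new [(0,2) (0,3) (0,4) (0,5) (0,6) (1,1) (1,2) (1,3) (1,4) (1,5) (1,6) (2,1) (2,2) (2,3) (2,4) (2,5) (2,6) (3,1) (3,2) (3,3) (3,4) (3,5) (3,6) (4,2) (4,3) (4,4) (4,5) (4,6)] -> total=28
Click 2 (1,2) count=1: revealed 0 new [(none)] -> total=28
Click 3 (6,0) count=1: revealed 1 new [(6,0)] -> total=29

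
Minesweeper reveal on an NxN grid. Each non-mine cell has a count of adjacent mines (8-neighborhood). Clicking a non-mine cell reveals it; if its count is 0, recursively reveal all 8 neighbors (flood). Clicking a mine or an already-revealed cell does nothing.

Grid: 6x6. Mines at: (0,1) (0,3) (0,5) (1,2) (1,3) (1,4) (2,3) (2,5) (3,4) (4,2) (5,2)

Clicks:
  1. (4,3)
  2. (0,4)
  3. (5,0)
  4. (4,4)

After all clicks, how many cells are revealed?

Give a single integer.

Click 1 (4,3) count=3: revealed 1 new [(4,3)] -> total=1
Click 2 (0,4) count=4: revealed 1 new [(0,4)] -> total=2
Click 3 (5,0) count=0: revealed 10 new [(1,0) (1,1) (2,0) (2,1) (3,0) (3,1) (4,0) (4,1) (5,0) (5,1)] -> total=12
Click 4 (4,4) count=1: revealed 1 new [(4,4)] -> total=13

Answer: 13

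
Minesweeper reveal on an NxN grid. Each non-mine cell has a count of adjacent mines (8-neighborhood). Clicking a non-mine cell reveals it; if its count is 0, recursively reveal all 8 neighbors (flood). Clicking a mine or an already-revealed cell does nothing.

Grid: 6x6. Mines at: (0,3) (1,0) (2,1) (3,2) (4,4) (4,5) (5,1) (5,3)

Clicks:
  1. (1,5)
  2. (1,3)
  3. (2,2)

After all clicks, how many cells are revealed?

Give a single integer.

Click 1 (1,5) count=0: revealed 11 new [(0,4) (0,5) (1,3) (1,4) (1,5) (2,3) (2,4) (2,5) (3,3) (3,4) (3,5)] -> total=11
Click 2 (1,3) count=1: revealed 0 new [(none)] -> total=11
Click 3 (2,2) count=2: revealed 1 new [(2,2)] -> total=12

Answer: 12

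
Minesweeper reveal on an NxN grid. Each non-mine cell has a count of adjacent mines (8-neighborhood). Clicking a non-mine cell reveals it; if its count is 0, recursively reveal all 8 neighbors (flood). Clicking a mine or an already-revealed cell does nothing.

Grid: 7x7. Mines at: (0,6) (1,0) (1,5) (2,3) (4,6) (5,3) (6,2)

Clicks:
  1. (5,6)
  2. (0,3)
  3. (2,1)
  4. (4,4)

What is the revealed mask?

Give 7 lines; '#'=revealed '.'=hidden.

Answer: .####..
.####..
.#.....
.......
....#..
......#
.......

Derivation:
Click 1 (5,6) count=1: revealed 1 new [(5,6)] -> total=1
Click 2 (0,3) count=0: revealed 8 new [(0,1) (0,2) (0,3) (0,4) (1,1) (1,2) (1,3) (1,4)] -> total=9
Click 3 (2,1) count=1: revealed 1 new [(2,1)] -> total=10
Click 4 (4,4) count=1: revealed 1 new [(4,4)] -> total=11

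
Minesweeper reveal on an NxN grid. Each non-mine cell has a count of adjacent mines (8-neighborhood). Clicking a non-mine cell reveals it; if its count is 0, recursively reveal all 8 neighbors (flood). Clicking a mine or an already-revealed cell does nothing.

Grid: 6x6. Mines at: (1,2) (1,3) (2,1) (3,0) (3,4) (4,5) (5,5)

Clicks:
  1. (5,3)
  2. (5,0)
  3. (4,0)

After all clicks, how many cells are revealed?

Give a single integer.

Click 1 (5,3) count=0: revealed 13 new [(3,1) (3,2) (3,3) (4,0) (4,1) (4,2) (4,3) (4,4) (5,0) (5,1) (5,2) (5,3) (5,4)] -> total=13
Click 2 (5,0) count=0: revealed 0 new [(none)] -> total=13
Click 3 (4,0) count=1: revealed 0 new [(none)] -> total=13

Answer: 13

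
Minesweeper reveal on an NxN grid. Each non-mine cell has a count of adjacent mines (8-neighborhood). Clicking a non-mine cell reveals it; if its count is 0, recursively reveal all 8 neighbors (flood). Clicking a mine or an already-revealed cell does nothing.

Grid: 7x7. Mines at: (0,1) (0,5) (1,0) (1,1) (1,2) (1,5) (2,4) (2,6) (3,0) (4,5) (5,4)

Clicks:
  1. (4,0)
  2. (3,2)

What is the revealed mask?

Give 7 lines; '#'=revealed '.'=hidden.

Answer: .......
.......
.###...
.###...
####...
####...
####...

Derivation:
Click 1 (4,0) count=1: revealed 1 new [(4,0)] -> total=1
Click 2 (3,2) count=0: revealed 17 new [(2,1) (2,2) (2,3) (3,1) (3,2) (3,3) (4,1) (4,2) (4,3) (5,0) (5,1) (5,2) (5,3) (6,0) (6,1) (6,2) (6,3)] -> total=18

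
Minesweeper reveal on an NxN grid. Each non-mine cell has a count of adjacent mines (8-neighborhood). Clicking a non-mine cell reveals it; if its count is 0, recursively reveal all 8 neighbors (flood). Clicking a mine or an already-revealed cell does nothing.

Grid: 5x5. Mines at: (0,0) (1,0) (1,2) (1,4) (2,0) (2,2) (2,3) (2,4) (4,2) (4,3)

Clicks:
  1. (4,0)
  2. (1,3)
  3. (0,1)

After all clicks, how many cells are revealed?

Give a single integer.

Answer: 6

Derivation:
Click 1 (4,0) count=0: revealed 4 new [(3,0) (3,1) (4,0) (4,1)] -> total=4
Click 2 (1,3) count=5: revealed 1 new [(1,3)] -> total=5
Click 3 (0,1) count=3: revealed 1 new [(0,1)] -> total=6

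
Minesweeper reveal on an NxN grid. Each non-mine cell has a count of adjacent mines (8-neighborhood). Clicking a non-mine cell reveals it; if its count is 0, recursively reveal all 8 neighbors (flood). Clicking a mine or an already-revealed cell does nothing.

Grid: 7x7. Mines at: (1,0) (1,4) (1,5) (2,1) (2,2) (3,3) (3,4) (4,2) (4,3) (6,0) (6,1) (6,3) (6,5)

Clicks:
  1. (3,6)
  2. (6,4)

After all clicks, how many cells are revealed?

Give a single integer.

Answer: 9

Derivation:
Click 1 (3,6) count=0: revealed 8 new [(2,5) (2,6) (3,5) (3,6) (4,5) (4,6) (5,5) (5,6)] -> total=8
Click 2 (6,4) count=2: revealed 1 new [(6,4)] -> total=9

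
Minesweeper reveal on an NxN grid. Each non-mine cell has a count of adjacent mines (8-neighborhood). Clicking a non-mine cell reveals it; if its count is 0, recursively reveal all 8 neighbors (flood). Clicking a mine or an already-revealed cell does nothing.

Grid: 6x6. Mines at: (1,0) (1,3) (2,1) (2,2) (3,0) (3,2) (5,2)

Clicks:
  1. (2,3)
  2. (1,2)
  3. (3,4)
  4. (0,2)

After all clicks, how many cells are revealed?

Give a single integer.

Click 1 (2,3) count=3: revealed 1 new [(2,3)] -> total=1
Click 2 (1,2) count=3: revealed 1 new [(1,2)] -> total=2
Click 3 (3,4) count=0: revealed 15 new [(0,4) (0,5) (1,4) (1,5) (2,4) (2,5) (3,3) (3,4) (3,5) (4,3) (4,4) (4,5) (5,3) (5,4) (5,5)] -> total=17
Click 4 (0,2) count=1: revealed 1 new [(0,2)] -> total=18

Answer: 18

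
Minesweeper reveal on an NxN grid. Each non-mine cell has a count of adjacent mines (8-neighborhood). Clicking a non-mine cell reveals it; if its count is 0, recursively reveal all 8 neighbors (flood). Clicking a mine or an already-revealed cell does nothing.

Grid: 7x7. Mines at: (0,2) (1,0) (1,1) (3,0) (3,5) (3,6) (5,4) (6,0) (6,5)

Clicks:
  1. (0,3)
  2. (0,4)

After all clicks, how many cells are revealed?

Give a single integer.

Click 1 (0,3) count=1: revealed 1 new [(0,3)] -> total=1
Click 2 (0,4) count=0: revealed 28 new [(0,4) (0,5) (0,6) (1,2) (1,3) (1,4) (1,5) (1,6) (2,1) (2,2) (2,3) (2,4) (2,5) (2,6) (3,1) (3,2) (3,3) (3,4) (4,1) (4,2) (4,3) (4,4) (5,1) (5,2) (5,3) (6,1) (6,2) (6,3)] -> total=29

Answer: 29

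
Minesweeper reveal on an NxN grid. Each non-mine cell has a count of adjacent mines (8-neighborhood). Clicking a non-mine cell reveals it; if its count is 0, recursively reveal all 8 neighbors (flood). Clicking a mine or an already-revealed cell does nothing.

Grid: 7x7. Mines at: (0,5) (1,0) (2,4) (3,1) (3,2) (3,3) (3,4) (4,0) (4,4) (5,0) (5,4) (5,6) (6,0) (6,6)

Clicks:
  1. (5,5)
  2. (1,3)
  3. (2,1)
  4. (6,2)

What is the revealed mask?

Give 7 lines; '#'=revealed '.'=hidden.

Click 1 (5,5) count=4: revealed 1 new [(5,5)] -> total=1
Click 2 (1,3) count=1: revealed 1 new [(1,3)] -> total=2
Click 3 (2,1) count=3: revealed 1 new [(2,1)] -> total=3
Click 4 (6,2) count=0: revealed 9 new [(4,1) (4,2) (4,3) (5,1) (5,2) (5,3) (6,1) (6,2) (6,3)] -> total=12

Answer: .......
...#...
.#.....
.......
.###...
.###.#.
.###...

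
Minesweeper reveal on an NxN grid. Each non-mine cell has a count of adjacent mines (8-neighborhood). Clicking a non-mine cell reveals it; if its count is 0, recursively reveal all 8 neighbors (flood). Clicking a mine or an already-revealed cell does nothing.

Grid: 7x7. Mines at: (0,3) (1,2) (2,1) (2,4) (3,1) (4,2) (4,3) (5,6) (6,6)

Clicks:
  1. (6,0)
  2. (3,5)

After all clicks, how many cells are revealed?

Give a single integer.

Click 1 (6,0) count=0: revealed 14 new [(4,0) (4,1) (5,0) (5,1) (5,2) (5,3) (5,4) (5,5) (6,0) (6,1) (6,2) (6,3) (6,4) (6,5)] -> total=14
Click 2 (3,5) count=1: revealed 1 new [(3,5)] -> total=15

Answer: 15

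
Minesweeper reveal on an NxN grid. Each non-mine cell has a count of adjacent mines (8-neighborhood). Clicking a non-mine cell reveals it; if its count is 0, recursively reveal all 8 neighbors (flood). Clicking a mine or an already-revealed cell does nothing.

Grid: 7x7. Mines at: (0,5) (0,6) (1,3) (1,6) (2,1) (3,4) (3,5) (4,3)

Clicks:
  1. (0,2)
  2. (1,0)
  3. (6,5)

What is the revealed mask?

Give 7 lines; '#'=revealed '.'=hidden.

Click 1 (0,2) count=1: revealed 1 new [(0,2)] -> total=1
Click 2 (1,0) count=1: revealed 1 new [(1,0)] -> total=2
Click 3 (6,5) count=0: revealed 23 new [(3,0) (3,1) (3,2) (4,0) (4,1) (4,2) (4,4) (4,5) (4,6) (5,0) (5,1) (5,2) (5,3) (5,4) (5,5) (5,6) (6,0) (6,1) (6,2) (6,3) (6,4) (6,5) (6,6)] -> total=25

Answer: ..#....
#......
.......
###....
###.###
#######
#######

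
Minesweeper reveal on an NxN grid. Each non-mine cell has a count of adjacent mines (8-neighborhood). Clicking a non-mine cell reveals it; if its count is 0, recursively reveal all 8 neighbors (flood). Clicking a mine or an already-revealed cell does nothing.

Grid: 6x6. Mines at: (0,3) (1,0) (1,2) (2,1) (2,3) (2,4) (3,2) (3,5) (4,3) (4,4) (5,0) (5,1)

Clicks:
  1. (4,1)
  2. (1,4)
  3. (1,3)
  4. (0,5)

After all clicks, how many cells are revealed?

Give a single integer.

Answer: 6

Derivation:
Click 1 (4,1) count=3: revealed 1 new [(4,1)] -> total=1
Click 2 (1,4) count=3: revealed 1 new [(1,4)] -> total=2
Click 3 (1,3) count=4: revealed 1 new [(1,3)] -> total=3
Click 4 (0,5) count=0: revealed 3 new [(0,4) (0,5) (1,5)] -> total=6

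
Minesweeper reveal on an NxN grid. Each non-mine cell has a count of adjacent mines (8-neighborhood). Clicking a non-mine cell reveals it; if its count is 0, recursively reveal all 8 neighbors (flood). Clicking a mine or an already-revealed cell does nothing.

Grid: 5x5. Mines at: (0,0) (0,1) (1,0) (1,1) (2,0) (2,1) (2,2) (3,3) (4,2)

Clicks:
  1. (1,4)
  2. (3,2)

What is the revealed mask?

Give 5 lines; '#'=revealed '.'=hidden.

Click 1 (1,4) count=0: revealed 8 new [(0,2) (0,3) (0,4) (1,2) (1,3) (1,4) (2,3) (2,4)] -> total=8
Click 2 (3,2) count=4: revealed 1 new [(3,2)] -> total=9

Answer: ..###
..###
...##
..#..
.....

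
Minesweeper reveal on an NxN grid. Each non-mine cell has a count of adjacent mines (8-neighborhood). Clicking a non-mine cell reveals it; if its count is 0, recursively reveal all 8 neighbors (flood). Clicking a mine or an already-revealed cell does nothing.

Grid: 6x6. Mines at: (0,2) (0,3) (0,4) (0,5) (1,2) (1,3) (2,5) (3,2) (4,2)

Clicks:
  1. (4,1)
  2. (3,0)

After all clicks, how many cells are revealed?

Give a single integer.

Answer: 12

Derivation:
Click 1 (4,1) count=2: revealed 1 new [(4,1)] -> total=1
Click 2 (3,0) count=0: revealed 11 new [(0,0) (0,1) (1,0) (1,1) (2,0) (2,1) (3,0) (3,1) (4,0) (5,0) (5,1)] -> total=12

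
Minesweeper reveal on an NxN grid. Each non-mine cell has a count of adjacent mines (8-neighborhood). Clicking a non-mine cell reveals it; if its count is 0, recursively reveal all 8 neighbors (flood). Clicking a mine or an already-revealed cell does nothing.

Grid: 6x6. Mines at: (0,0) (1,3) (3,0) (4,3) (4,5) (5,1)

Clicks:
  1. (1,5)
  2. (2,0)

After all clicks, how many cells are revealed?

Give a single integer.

Answer: 9

Derivation:
Click 1 (1,5) count=0: revealed 8 new [(0,4) (0,5) (1,4) (1,5) (2,4) (2,5) (3,4) (3,5)] -> total=8
Click 2 (2,0) count=1: revealed 1 new [(2,0)] -> total=9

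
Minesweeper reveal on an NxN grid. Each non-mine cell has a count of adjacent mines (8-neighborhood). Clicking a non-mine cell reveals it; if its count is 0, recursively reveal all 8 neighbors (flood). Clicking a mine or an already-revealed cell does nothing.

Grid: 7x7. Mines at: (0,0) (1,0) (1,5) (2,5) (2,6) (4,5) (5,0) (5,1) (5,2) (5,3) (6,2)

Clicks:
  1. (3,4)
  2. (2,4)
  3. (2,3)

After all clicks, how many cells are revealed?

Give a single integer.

Answer: 23

Derivation:
Click 1 (3,4) count=2: revealed 1 new [(3,4)] -> total=1
Click 2 (2,4) count=2: revealed 1 new [(2,4)] -> total=2
Click 3 (2,3) count=0: revealed 21 new [(0,1) (0,2) (0,3) (0,4) (1,1) (1,2) (1,3) (1,4) (2,0) (2,1) (2,2) (2,3) (3,0) (3,1) (3,2) (3,3) (4,0) (4,1) (4,2) (4,3) (4,4)] -> total=23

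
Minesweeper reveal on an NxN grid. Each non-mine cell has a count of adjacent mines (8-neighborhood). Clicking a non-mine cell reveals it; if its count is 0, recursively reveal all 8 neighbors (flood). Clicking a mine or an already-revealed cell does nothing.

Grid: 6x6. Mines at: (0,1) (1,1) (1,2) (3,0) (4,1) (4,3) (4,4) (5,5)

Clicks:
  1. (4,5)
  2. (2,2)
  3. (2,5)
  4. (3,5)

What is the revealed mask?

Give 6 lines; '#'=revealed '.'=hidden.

Click 1 (4,5) count=2: revealed 1 new [(4,5)] -> total=1
Click 2 (2,2) count=2: revealed 1 new [(2,2)] -> total=2
Click 3 (2,5) count=0: revealed 12 new [(0,3) (0,4) (0,5) (1,3) (1,4) (1,5) (2,3) (2,4) (2,5) (3,3) (3,4) (3,5)] -> total=14
Click 4 (3,5) count=1: revealed 0 new [(none)] -> total=14

Answer: ...###
...###
..####
...###
.....#
......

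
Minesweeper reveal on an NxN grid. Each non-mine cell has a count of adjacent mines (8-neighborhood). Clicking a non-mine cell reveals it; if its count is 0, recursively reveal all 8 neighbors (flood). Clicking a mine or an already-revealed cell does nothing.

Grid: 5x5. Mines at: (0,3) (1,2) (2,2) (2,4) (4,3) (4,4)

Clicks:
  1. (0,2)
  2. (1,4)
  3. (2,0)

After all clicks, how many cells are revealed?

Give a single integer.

Click 1 (0,2) count=2: revealed 1 new [(0,2)] -> total=1
Click 2 (1,4) count=2: revealed 1 new [(1,4)] -> total=2
Click 3 (2,0) count=0: revealed 12 new [(0,0) (0,1) (1,0) (1,1) (2,0) (2,1) (3,0) (3,1) (3,2) (4,0) (4,1) (4,2)] -> total=14

Answer: 14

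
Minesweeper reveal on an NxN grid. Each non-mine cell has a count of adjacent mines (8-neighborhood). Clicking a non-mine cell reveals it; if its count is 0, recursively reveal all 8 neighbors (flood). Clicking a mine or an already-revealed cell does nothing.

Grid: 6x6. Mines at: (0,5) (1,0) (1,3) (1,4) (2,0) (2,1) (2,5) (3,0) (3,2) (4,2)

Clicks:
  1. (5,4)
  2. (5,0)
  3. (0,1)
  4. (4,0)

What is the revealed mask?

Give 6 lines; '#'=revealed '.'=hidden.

Click 1 (5,4) count=0: revealed 9 new [(3,3) (3,4) (3,5) (4,3) (4,4) (4,5) (5,3) (5,4) (5,5)] -> total=9
Click 2 (5,0) count=0: revealed 4 new [(4,0) (4,1) (5,0) (5,1)] -> total=13
Click 3 (0,1) count=1: revealed 1 new [(0,1)] -> total=14
Click 4 (4,0) count=1: revealed 0 new [(none)] -> total=14

Answer: .#....
......
......
...###
##.###
##.###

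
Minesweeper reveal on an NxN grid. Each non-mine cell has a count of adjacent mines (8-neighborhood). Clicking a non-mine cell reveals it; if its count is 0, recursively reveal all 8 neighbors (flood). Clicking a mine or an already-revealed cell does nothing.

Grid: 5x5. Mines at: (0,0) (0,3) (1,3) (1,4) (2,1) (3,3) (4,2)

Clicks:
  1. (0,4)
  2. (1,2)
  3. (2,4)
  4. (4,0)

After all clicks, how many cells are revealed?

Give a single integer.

Click 1 (0,4) count=3: revealed 1 new [(0,4)] -> total=1
Click 2 (1,2) count=3: revealed 1 new [(1,2)] -> total=2
Click 3 (2,4) count=3: revealed 1 new [(2,4)] -> total=3
Click 4 (4,0) count=0: revealed 4 new [(3,0) (3,1) (4,0) (4,1)] -> total=7

Answer: 7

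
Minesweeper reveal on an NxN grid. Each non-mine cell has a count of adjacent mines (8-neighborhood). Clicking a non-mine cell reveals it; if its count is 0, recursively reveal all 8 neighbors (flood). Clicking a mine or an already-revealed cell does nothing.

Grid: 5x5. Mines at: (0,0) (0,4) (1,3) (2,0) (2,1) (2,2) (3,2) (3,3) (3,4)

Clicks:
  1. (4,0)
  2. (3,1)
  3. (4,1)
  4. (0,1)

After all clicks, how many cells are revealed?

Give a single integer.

Answer: 5

Derivation:
Click 1 (4,0) count=0: revealed 4 new [(3,0) (3,1) (4,0) (4,1)] -> total=4
Click 2 (3,1) count=4: revealed 0 new [(none)] -> total=4
Click 3 (4,1) count=1: revealed 0 new [(none)] -> total=4
Click 4 (0,1) count=1: revealed 1 new [(0,1)] -> total=5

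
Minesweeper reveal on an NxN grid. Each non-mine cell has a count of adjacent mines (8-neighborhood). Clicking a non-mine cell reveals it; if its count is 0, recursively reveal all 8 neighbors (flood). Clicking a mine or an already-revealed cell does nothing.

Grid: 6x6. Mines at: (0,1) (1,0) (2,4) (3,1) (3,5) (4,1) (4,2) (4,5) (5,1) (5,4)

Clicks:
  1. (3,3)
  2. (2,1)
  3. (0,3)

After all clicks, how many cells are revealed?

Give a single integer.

Answer: 10

Derivation:
Click 1 (3,3) count=2: revealed 1 new [(3,3)] -> total=1
Click 2 (2,1) count=2: revealed 1 new [(2,1)] -> total=2
Click 3 (0,3) count=0: revealed 8 new [(0,2) (0,3) (0,4) (0,5) (1,2) (1,3) (1,4) (1,5)] -> total=10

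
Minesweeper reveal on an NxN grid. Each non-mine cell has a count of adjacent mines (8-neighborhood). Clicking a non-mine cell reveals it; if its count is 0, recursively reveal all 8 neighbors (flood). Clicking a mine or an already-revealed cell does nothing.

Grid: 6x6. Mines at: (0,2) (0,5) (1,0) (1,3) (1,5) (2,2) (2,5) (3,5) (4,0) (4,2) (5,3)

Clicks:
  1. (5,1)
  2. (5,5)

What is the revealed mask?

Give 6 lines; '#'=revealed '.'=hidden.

Click 1 (5,1) count=2: revealed 1 new [(5,1)] -> total=1
Click 2 (5,5) count=0: revealed 4 new [(4,4) (4,5) (5,4) (5,5)] -> total=5

Answer: ......
......
......
......
....##
.#..##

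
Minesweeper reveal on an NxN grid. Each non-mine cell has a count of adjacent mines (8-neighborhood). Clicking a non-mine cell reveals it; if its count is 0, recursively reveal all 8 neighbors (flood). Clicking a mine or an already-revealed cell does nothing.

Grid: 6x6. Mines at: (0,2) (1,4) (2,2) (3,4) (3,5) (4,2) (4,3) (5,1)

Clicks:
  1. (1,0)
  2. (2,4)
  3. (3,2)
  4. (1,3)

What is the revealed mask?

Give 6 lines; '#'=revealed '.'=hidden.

Click 1 (1,0) count=0: revealed 10 new [(0,0) (0,1) (1,0) (1,1) (2,0) (2,1) (3,0) (3,1) (4,0) (4,1)] -> total=10
Click 2 (2,4) count=3: revealed 1 new [(2,4)] -> total=11
Click 3 (3,2) count=3: revealed 1 new [(3,2)] -> total=12
Click 4 (1,3) count=3: revealed 1 new [(1,3)] -> total=13

Answer: ##....
##.#..
##..#.
###...
##....
......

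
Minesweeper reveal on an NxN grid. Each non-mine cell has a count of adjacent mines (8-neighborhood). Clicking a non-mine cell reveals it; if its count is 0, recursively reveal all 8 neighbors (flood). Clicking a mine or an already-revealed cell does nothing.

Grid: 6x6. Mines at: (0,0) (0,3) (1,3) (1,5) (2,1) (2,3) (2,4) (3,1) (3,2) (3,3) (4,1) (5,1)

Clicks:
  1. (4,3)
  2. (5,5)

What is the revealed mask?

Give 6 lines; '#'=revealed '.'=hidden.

Click 1 (4,3) count=2: revealed 1 new [(4,3)] -> total=1
Click 2 (5,5) count=0: revealed 9 new [(3,4) (3,5) (4,2) (4,4) (4,5) (5,2) (5,3) (5,4) (5,5)] -> total=10

Answer: ......
......
......
....##
..####
..####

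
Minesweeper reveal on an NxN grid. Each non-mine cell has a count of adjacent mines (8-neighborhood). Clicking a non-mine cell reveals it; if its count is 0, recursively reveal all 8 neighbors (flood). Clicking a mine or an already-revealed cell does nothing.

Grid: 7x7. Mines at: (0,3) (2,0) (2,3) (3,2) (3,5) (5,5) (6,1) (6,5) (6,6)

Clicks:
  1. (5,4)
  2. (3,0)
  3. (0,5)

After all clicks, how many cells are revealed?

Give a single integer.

Answer: 11

Derivation:
Click 1 (5,4) count=2: revealed 1 new [(5,4)] -> total=1
Click 2 (3,0) count=1: revealed 1 new [(3,0)] -> total=2
Click 3 (0,5) count=0: revealed 9 new [(0,4) (0,5) (0,6) (1,4) (1,5) (1,6) (2,4) (2,5) (2,6)] -> total=11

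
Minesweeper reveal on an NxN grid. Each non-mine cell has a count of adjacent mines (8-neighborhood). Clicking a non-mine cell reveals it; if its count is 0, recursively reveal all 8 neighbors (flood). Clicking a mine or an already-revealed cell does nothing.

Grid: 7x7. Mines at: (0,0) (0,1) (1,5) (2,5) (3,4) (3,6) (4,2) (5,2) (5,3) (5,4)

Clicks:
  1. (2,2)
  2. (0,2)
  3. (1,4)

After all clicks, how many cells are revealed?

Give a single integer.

Click 1 (2,2) count=0: revealed 23 new [(0,2) (0,3) (0,4) (1,0) (1,1) (1,2) (1,3) (1,4) (2,0) (2,1) (2,2) (2,3) (2,4) (3,0) (3,1) (3,2) (3,3) (4,0) (4,1) (5,0) (5,1) (6,0) (6,1)] -> total=23
Click 2 (0,2) count=1: revealed 0 new [(none)] -> total=23
Click 3 (1,4) count=2: revealed 0 new [(none)] -> total=23

Answer: 23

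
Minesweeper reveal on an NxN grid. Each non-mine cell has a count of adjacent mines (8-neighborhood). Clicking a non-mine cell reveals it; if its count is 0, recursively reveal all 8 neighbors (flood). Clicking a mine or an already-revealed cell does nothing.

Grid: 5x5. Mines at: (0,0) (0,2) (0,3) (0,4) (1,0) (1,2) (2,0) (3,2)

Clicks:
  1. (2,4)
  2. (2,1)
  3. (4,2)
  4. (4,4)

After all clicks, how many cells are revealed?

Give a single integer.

Click 1 (2,4) count=0: revealed 8 new [(1,3) (1,4) (2,3) (2,4) (3,3) (3,4) (4,3) (4,4)] -> total=8
Click 2 (2,1) count=4: revealed 1 new [(2,1)] -> total=9
Click 3 (4,2) count=1: revealed 1 new [(4,2)] -> total=10
Click 4 (4,4) count=0: revealed 0 new [(none)] -> total=10

Answer: 10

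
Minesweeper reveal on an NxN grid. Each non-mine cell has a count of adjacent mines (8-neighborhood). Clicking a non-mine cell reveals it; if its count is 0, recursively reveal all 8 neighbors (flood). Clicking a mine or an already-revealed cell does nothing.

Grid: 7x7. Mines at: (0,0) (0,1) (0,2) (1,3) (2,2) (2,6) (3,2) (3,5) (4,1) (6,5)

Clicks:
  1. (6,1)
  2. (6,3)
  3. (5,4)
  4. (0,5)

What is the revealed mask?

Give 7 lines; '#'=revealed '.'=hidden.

Click 1 (6,1) count=0: revealed 13 new [(4,2) (4,3) (4,4) (5,0) (5,1) (5,2) (5,3) (5,4) (6,0) (6,1) (6,2) (6,3) (6,4)] -> total=13
Click 2 (6,3) count=0: revealed 0 new [(none)] -> total=13
Click 3 (5,4) count=1: revealed 0 new [(none)] -> total=13
Click 4 (0,5) count=0: revealed 6 new [(0,4) (0,5) (0,6) (1,4) (1,5) (1,6)] -> total=19

Answer: ....###
....###
.......
.......
..###..
#####..
#####..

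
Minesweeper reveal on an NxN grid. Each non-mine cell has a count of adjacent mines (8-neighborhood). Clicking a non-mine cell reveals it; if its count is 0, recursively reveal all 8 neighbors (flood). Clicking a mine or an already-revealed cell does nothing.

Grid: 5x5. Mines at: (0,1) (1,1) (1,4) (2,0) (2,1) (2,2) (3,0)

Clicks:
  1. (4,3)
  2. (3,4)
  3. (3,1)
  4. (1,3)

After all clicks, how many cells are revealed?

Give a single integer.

Answer: 11

Derivation:
Click 1 (4,3) count=0: revealed 10 new [(2,3) (2,4) (3,1) (3,2) (3,3) (3,4) (4,1) (4,2) (4,3) (4,4)] -> total=10
Click 2 (3,4) count=0: revealed 0 new [(none)] -> total=10
Click 3 (3,1) count=4: revealed 0 new [(none)] -> total=10
Click 4 (1,3) count=2: revealed 1 new [(1,3)] -> total=11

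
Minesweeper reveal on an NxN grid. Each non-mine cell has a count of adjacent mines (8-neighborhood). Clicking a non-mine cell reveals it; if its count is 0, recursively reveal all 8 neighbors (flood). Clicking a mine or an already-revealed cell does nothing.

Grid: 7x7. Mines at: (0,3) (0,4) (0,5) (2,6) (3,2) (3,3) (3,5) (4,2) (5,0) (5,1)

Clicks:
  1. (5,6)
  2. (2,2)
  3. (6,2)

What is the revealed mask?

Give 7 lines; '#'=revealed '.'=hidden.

Click 1 (5,6) count=0: revealed 14 new [(4,3) (4,4) (4,5) (4,6) (5,2) (5,3) (5,4) (5,5) (5,6) (6,2) (6,3) (6,4) (6,5) (6,6)] -> total=14
Click 2 (2,2) count=2: revealed 1 new [(2,2)] -> total=15
Click 3 (6,2) count=1: revealed 0 new [(none)] -> total=15

Answer: .......
.......
..#....
.......
...####
..#####
..#####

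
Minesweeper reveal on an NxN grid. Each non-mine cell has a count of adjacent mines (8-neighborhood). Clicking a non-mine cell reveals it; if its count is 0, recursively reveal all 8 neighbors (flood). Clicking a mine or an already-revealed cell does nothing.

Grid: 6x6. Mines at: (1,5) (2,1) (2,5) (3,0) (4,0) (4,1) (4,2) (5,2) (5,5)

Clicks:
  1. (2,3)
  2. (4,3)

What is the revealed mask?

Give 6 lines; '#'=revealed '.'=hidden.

Answer: #####.
#####.
..###.
..###.
...#..
......

Derivation:
Click 1 (2,3) count=0: revealed 16 new [(0,0) (0,1) (0,2) (0,3) (0,4) (1,0) (1,1) (1,2) (1,3) (1,4) (2,2) (2,3) (2,4) (3,2) (3,3) (3,4)] -> total=16
Click 2 (4,3) count=2: revealed 1 new [(4,3)] -> total=17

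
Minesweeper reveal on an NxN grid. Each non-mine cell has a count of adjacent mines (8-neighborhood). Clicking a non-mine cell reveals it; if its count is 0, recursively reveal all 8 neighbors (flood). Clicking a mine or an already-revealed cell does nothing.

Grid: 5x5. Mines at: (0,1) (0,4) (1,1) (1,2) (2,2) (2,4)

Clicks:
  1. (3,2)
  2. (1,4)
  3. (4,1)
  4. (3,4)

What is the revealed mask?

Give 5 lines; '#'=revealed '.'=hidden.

Answer: .....
....#
##...
#####
#####

Derivation:
Click 1 (3,2) count=1: revealed 1 new [(3,2)] -> total=1
Click 2 (1,4) count=2: revealed 1 new [(1,4)] -> total=2
Click 3 (4,1) count=0: revealed 11 new [(2,0) (2,1) (3,0) (3,1) (3,3) (3,4) (4,0) (4,1) (4,2) (4,3) (4,4)] -> total=13
Click 4 (3,4) count=1: revealed 0 new [(none)] -> total=13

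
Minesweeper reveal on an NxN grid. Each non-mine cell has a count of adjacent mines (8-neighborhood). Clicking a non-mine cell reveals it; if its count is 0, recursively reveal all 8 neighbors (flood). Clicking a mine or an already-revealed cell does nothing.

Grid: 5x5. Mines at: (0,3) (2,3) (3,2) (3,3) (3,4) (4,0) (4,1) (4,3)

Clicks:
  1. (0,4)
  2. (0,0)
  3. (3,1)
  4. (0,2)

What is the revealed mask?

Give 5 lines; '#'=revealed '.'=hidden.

Answer: ###.#
###..
###..
##...
.....

Derivation:
Click 1 (0,4) count=1: revealed 1 new [(0,4)] -> total=1
Click 2 (0,0) count=0: revealed 11 new [(0,0) (0,1) (0,2) (1,0) (1,1) (1,2) (2,0) (2,1) (2,2) (3,0) (3,1)] -> total=12
Click 3 (3,1) count=3: revealed 0 new [(none)] -> total=12
Click 4 (0,2) count=1: revealed 0 new [(none)] -> total=12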